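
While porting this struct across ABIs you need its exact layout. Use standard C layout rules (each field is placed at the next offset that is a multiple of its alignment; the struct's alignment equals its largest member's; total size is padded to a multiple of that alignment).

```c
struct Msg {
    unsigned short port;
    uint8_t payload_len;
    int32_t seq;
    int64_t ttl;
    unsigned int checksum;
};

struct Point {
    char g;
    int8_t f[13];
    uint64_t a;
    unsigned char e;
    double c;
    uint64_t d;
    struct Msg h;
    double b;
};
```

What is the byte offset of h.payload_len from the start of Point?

50

Msg: 0..2  port  (2B, 2-aligned); 2..3  payload_len  (1B, 1-aligned); 3..4  -- padding (1B); 4..8  seq  (4B, 4-aligned); 8..16  ttl  (8B, 8-aligned); 16..20  checksum  (4B, 4-aligned); 20..24  -- tail padding (4B); sizeof = 24, alignof = 8
0..1  g  (1B, 1-aligned)
1..14  f  (13B, 1-aligned)
14..16  -- padding (2B)
16..24  a  (8B, 8-aligned)
24..25  e  (1B, 1-aligned)
25..32  -- padding (7B)
32..40  c  (8B, 8-aligned)
40..48  d  (8B, 8-aligned)
48..72  h  (24B, 8-aligned)
within Msg: payload_len at 2
48 + 2 = 50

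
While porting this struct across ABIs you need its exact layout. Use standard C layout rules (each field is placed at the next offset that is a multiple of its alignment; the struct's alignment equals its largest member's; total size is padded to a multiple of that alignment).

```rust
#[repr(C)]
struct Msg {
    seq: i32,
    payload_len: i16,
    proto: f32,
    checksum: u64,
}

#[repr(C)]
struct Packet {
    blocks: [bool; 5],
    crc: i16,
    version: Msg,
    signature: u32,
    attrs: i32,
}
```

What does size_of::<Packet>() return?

40

Msg: @0: seq [4B, align 4] → 4; @4: payload_len [2B, align 2] → 6; +2 pad (align 4); @8: proto [4B, align 4] → 12; +4 pad (align 8); @16: checksum [8B, align 8] → 24; size 24, align 8
@0: blocks [5B, align 1] → 5
+1 pad (align 2)
@6: crc [2B, align 2] → 8
@8: version [24B, align 8] → 32
@32: signature [4B, align 4] → 36
@36: attrs [4B, align 4] → 40
size 40, align 8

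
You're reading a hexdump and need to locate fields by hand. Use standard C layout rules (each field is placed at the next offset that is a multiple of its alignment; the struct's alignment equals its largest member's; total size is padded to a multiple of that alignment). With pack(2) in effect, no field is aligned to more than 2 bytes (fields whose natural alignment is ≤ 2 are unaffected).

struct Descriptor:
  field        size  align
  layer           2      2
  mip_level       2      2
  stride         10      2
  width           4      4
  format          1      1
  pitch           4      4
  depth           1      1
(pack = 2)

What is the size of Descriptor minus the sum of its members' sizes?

0..2  layer  (2B, 2-aligned)
2..4  mip_level  (2B, 2-aligned)
4..14  stride  (10B, 2-aligned)
14..18  width  (4B, 2-aligned)
18..19  format  (1B, 1-aligned)
19..20  -- padding (1B)
20..24  pitch  (4B, 2-aligned)
24..25  depth  (1B, 1-aligned)
25..26  -- tail padding (1B)
sizeof = 26, alignof = 2
data bytes 24, size 26 → padding 2

2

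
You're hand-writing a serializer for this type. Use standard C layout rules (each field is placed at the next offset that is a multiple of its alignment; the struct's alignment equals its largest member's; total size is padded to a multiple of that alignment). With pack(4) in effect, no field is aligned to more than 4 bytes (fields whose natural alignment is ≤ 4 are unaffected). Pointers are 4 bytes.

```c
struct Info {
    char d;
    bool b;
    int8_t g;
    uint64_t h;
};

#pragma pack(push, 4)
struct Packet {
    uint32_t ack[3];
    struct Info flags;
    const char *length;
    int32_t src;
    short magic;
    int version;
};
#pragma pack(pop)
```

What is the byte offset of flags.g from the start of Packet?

Info: d at 0 (size 1, align 1) → ends 1; b at 1 (size 1, align 1) → ends 2; g at 2 (size 1, align 1) → ends 3; pad 5 to align 8 for h; h at 8 (size 8, align 8) → ends 16; total 16 bytes, alignment 8
ack at 0 (size 12, align 4) → ends 12
flags at 12 (size 16, align 4) → ends 28
within Info: g at 2
12 + 2 = 14

14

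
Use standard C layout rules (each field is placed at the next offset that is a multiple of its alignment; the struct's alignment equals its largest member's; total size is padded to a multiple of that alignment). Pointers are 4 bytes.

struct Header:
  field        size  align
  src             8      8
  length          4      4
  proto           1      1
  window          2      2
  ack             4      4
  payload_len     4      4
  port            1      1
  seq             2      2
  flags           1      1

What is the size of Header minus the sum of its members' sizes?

@0: src [8B, align 8] → 8
@8: length [4B, align 4] → 12
@12: proto [1B, align 1] → 13
+1 pad (align 2)
@14: window [2B, align 2] → 16
@16: ack [4B, align 4] → 20
@20: payload_len [4B, align 4] → 24
@24: port [1B, align 1] → 25
+1 pad (align 2)
@26: seq [2B, align 2] → 28
@28: flags [1B, align 1] → 29
+3 tail pad (align 8)
size 32, align 8
data bytes 27, size 32 → padding 5

5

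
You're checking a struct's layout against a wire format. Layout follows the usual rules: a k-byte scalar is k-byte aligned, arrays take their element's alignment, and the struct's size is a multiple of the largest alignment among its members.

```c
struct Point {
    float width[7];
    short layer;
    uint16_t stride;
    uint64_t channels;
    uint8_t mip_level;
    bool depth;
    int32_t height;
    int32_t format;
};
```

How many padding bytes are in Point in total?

6

width at 0 (size 28, align 4) → ends 28
layer at 28 (size 2, align 2) → ends 30
stride at 30 (size 2, align 2) → ends 32
channels at 32 (size 8, align 8) → ends 40
mip_level at 40 (size 1, align 1) → ends 41
depth at 41 (size 1, align 1) → ends 42
pad 2 to align 4 for height
height at 44 (size 4, align 4) → ends 48
format at 48 (size 4, align 4) → ends 52
tail pad 4 to reach multiple of 8
total 56 bytes, alignment 8
data bytes 50, size 56 → padding 6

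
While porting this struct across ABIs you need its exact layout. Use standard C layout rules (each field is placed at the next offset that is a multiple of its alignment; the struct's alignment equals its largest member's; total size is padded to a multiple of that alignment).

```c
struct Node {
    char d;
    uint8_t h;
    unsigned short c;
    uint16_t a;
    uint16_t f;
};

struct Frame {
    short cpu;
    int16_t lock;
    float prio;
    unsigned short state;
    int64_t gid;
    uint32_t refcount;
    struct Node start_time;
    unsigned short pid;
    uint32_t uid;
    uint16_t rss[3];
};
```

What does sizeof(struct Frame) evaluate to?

Node: d at 0 (size 1, align 1) → ends 1; h at 1 (size 1, align 1) → ends 2; c at 2 (size 2, align 2) → ends 4; a at 4 (size 2, align 2) → ends 6; f at 6 (size 2, align 2) → ends 8; total 8 bytes, alignment 2
cpu at 0 (size 2, align 2) → ends 2
lock at 2 (size 2, align 2) → ends 4
prio at 4 (size 4, align 4) → ends 8
state at 8 (size 2, align 2) → ends 10
pad 6 to align 8 for gid
gid at 16 (size 8, align 8) → ends 24
refcount at 24 (size 4, align 4) → ends 28
start_time at 28 (size 8, align 2) → ends 36
pid at 36 (size 2, align 2) → ends 38
pad 2 to align 4 for uid
uid at 40 (size 4, align 4) → ends 44
rss at 44 (size 6, align 2) → ends 50
tail pad 6 to reach multiple of 8
total 56 bytes, alignment 8

56 bytes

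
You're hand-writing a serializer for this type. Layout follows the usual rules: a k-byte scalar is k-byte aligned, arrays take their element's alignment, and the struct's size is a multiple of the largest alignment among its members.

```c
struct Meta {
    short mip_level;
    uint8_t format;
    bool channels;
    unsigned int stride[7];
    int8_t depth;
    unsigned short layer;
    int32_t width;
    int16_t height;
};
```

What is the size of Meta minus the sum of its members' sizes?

3

mip_level at 0 (size 2, align 2) → ends 2
format at 2 (size 1, align 1) → ends 3
channels at 3 (size 1, align 1) → ends 4
stride at 4 (size 28, align 4) → ends 32
depth at 32 (size 1, align 1) → ends 33
pad 1 to align 2 for layer
layer at 34 (size 2, align 2) → ends 36
width at 36 (size 4, align 4) → ends 40
height at 40 (size 2, align 2) → ends 42
tail pad 2 to reach multiple of 4
total 44 bytes, alignment 4
data bytes 41, size 44 → padding 3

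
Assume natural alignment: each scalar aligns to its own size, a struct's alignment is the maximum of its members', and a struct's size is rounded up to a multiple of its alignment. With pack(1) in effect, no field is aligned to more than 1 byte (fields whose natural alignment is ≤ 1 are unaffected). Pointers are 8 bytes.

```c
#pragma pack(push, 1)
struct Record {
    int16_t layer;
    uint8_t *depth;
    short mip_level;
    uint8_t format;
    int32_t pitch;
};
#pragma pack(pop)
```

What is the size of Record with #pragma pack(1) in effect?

0..2  layer  (2B, 1-aligned)
2..10  depth  (8B, 1-aligned)
10..12  mip_level  (2B, 1-aligned)
12..13  format  (1B, 1-aligned)
13..17  pitch  (4B, 1-aligned)
sizeof = 17, alignof = 1

17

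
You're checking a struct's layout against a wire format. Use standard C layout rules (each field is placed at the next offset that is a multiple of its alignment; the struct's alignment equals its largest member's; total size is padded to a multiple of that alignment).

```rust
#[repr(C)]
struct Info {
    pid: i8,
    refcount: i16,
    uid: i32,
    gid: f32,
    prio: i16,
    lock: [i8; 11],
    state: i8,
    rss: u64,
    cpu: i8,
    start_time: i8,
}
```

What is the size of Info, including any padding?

48 bytes

@0: pid [1B, align 1] → 1
+1 pad (align 2)
@2: refcount [2B, align 2] → 4
@4: uid [4B, align 4] → 8
@8: gid [4B, align 4] → 12
@12: prio [2B, align 2] → 14
@14: lock [11B, align 1] → 25
@25: state [1B, align 1] → 26
+6 pad (align 8)
@32: rss [8B, align 8] → 40
@40: cpu [1B, align 1] → 41
@41: start_time [1B, align 1] → 42
+6 tail pad (align 8)
size 48, align 8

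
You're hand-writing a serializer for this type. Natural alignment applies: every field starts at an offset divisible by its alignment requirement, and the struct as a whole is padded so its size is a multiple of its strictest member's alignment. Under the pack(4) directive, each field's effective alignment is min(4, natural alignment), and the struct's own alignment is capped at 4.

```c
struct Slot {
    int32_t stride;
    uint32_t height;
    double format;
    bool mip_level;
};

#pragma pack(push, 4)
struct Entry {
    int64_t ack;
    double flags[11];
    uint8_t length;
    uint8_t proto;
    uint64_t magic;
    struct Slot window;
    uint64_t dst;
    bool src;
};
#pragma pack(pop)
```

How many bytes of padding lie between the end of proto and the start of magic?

2

Slot: stride at 0 (size 4, align 4) → ends 4; height at 4 (size 4, align 4) → ends 8; format at 8 (size 8, align 8) → ends 16; mip_level at 16 (size 1, align 1) → ends 17; tail pad 7 to reach multiple of 8; total 24 bytes, alignment 8
ack at 0 (size 8, align 4) → ends 8
flags at 8 (size 88, align 4) → ends 96
length at 96 (size 1, align 1) → ends 97
proto at 97 (size 1, align 1) → ends 98
pad 2 to align 4 for magic
magic at 100 (size 8, align 4) → ends 108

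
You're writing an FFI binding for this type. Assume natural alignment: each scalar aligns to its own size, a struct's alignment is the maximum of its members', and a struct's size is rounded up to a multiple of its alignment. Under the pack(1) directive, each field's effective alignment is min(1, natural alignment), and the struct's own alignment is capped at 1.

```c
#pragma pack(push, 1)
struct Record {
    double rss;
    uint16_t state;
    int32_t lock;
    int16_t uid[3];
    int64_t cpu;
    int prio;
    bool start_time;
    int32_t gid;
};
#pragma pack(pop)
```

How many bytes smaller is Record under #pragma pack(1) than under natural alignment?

11

natural layout:
  rss at 0 (size 8, align 8) → ends 8
  state at 8 (size 2, align 2) → ends 10
  pad 2 to align 4 for lock
  lock at 12 (size 4, align 4) → ends 16
  uid at 16 (size 6, align 2) → ends 22
  pad 2 to align 8 for cpu
  cpu at 24 (size 8, align 8) → ends 32
  prio at 32 (size 4, align 4) → ends 36
  start_time at 36 (size 1, align 1) → ends 37
  pad 3 to align 4 for gid
  gid at 40 (size 4, align 4) → ends 44
  tail pad 4 to reach multiple of 8
  total 48 bytes, alignment 8
packed(1) layout:
  rss at 0 (size 8, align 1) → ends 8
  state at 8 (size 2, align 1) → ends 10
  lock at 10 (size 4, align 1) → ends 14
  uid at 14 (size 6, align 1) → ends 20
  cpu at 20 (size 8, align 1) → ends 28
  prio at 28 (size 4, align 1) → ends 32
  start_time at 32 (size 1, align 1) → ends 33
  gid at 33 (size 4, align 1) → ends 37
  total 37 bytes, alignment 1
48 − 37 = 11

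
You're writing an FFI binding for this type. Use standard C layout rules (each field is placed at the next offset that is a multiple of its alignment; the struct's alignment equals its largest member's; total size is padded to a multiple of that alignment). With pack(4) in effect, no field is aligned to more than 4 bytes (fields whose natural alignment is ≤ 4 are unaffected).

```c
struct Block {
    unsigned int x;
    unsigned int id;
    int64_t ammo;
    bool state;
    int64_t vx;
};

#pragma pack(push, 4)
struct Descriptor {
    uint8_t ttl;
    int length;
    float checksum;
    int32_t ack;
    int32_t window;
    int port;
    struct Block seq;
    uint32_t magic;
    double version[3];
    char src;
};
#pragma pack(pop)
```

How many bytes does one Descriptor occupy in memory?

88

Block: 0..4  x  (4B, 4-aligned); 4..8  id  (4B, 4-aligned); 8..16  ammo  (8B, 8-aligned); 16..17  state  (1B, 1-aligned); 17..24  -- padding (7B); 24..32  vx  (8B, 8-aligned); sizeof = 32, alignof = 8
0..1  ttl  (1B, 1-aligned)
1..4  -- padding (3B)
4..8  length  (4B, 4-aligned)
8..12  checksum  (4B, 4-aligned)
12..16  ack  (4B, 4-aligned)
16..20  window  (4B, 4-aligned)
20..24  port  (4B, 4-aligned)
24..56  seq  (32B, 4-aligned)
56..60  magic  (4B, 4-aligned)
60..84  version  (24B, 4-aligned)
84..85  src  (1B, 1-aligned)
85..88  -- tail padding (3B)
sizeof = 88, alignof = 4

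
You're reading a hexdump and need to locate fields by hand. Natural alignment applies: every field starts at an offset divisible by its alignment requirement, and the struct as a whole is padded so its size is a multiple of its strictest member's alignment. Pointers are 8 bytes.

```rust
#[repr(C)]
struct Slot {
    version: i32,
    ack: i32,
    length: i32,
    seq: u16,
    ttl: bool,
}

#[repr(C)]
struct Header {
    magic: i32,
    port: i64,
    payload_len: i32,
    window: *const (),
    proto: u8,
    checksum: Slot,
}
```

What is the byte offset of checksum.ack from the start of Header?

Slot: 0..4  version  (4B, 4-aligned); 4..8  ack  (4B, 4-aligned); 8..12  length  (4B, 4-aligned); 12..14  seq  (2B, 2-aligned); 14..15  ttl  (1B, 1-aligned); 15..16  -- tail padding (1B); sizeof = 16, alignof = 4
0..4  magic  (4B, 4-aligned)
4..8  -- padding (4B)
8..16  port  (8B, 8-aligned)
16..20  payload_len  (4B, 4-aligned)
20..24  -- padding (4B)
24..32  window  (8B, 8-aligned)
32..33  proto  (1B, 1-aligned)
33..36  -- padding (3B)
36..52  checksum  (16B, 4-aligned)
within Slot: ack at 4
36 + 4 = 40

40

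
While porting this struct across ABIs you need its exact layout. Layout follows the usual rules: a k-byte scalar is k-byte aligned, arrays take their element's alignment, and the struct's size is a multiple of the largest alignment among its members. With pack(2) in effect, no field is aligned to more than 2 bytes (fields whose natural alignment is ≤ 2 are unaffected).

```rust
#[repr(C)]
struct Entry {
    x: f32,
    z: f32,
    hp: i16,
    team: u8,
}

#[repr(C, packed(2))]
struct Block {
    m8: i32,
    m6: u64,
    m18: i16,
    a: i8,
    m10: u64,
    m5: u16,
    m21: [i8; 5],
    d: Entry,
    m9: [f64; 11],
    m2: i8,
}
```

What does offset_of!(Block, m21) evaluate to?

Entry: 0..4  x  (4B, 4-aligned); 4..8  z  (4B, 4-aligned); 8..10  hp  (2B, 2-aligned); 10..11  team  (1B, 1-aligned); 11..12  -- tail padding (1B); sizeof = 12, alignof = 4
0..4  m8  (4B, 2-aligned)
4..12  m6  (8B, 2-aligned)
12..14  m18  (2B, 2-aligned)
14..15  a  (1B, 1-aligned)
15..16  -- padding (1B)
16..24  m10  (8B, 2-aligned)
24..26  m5  (2B, 2-aligned)
26..31  m21  (5B, 1-aligned)

26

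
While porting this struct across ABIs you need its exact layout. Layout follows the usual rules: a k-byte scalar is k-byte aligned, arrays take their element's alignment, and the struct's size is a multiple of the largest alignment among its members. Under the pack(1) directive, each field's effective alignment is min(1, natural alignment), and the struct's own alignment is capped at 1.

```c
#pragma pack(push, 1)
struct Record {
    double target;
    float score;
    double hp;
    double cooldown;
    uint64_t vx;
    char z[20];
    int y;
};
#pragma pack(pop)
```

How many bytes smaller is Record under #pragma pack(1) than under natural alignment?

4

natural layout:
  @0: target [8B, align 8] → 8
  @8: score [4B, align 4] → 12
  +4 pad (align 8)
  @16: hp [8B, align 8] → 24
  @24: cooldown [8B, align 8] → 32
  @32: vx [8B, align 8] → 40
  @40: z [20B, align 1] → 60
  @60: y [4B, align 4] → 64
  size 64, align 8
packed(1) layout:
  @0: target [8B, align 1] → 8
  @8: score [4B, align 1] → 12
  @12: hp [8B, align 1] → 20
  @20: cooldown [8B, align 1] → 28
  @28: vx [8B, align 1] → 36
  @36: z [20B, align 1] → 56
  @56: y [4B, align 1] → 60
  size 60, align 1
64 − 60 = 4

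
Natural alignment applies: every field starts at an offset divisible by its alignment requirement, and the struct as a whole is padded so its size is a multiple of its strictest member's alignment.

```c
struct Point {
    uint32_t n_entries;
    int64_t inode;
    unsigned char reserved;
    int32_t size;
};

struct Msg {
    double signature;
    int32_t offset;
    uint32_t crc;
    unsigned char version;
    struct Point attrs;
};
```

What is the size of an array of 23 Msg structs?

Point: @0: n_entries [4B, align 4] → 4; +4 pad (align 8); @8: inode [8B, align 8] → 16; @16: reserved [1B, align 1] → 17; +3 pad (align 4); @20: size [4B, align 4] → 24; size 24, align 8
@0: signature [8B, align 8] → 8
@8: offset [4B, align 4] → 12
@12: crc [4B, align 4] → 16
@16: version [1B, align 1] → 17
+7 pad (align 8)
@24: attrs [24B, align 8] → 48
size 48, align 8
array of 23: 23 × 48 = 1104

1104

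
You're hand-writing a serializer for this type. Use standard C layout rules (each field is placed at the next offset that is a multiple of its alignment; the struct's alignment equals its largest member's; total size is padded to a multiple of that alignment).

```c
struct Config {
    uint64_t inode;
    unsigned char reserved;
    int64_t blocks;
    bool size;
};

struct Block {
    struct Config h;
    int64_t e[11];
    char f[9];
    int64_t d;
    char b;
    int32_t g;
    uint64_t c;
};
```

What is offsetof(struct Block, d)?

Config: @0: inode [8B, align 8] → 8; @8: reserved [1B, align 1] → 9; +7 pad (align 8); @16: blocks [8B, align 8] → 24; @24: size [1B, align 1] → 25; +7 tail pad (align 8); size 32, align 8
@0: h [32B, align 8] → 32
@32: e [88B, align 8] → 120
@120: f [9B, align 1] → 129
+7 pad (align 8)
@136: d [8B, align 8] → 144

136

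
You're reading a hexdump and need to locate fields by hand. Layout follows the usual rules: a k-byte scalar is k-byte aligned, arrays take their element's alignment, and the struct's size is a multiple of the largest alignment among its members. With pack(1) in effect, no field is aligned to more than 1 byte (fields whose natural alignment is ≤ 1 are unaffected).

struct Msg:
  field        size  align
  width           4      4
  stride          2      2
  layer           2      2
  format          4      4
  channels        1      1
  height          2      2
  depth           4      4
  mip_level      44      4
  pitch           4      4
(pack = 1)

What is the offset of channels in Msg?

12

0..4  width  (4B, 1-aligned)
4..6  stride  (2B, 1-aligned)
6..8  layer  (2B, 1-aligned)
8..12  format  (4B, 1-aligned)
12..13  channels  (1B, 1-aligned)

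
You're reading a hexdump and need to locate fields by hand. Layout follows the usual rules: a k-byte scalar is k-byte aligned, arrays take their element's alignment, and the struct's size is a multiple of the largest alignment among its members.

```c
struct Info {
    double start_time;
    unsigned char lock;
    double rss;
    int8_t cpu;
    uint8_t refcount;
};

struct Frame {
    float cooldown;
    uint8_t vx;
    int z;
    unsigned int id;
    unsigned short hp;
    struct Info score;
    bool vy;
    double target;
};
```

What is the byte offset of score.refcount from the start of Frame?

49

Info: start_time at 0 (size 8, align 8) → ends 8; lock at 8 (size 1, align 1) → ends 9; pad 7 to align 8 for rss; rss at 16 (size 8, align 8) → ends 24; cpu at 24 (size 1, align 1) → ends 25; refcount at 25 (size 1, align 1) → ends 26; tail pad 6 to reach multiple of 8; total 32 bytes, alignment 8
cooldown at 0 (size 4, align 4) → ends 4
vx at 4 (size 1, align 1) → ends 5
pad 3 to align 4 for z
z at 8 (size 4, align 4) → ends 12
id at 12 (size 4, align 4) → ends 16
hp at 16 (size 2, align 2) → ends 18
pad 6 to align 8 for score
score at 24 (size 32, align 8) → ends 56
within Info: refcount at 25
24 + 25 = 49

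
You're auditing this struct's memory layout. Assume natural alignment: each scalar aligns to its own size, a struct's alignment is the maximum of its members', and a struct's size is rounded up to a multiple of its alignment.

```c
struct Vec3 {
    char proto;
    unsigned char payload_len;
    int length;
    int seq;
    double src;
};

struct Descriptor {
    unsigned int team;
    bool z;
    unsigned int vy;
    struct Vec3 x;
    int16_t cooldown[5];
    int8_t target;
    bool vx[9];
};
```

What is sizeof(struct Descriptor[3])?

192

Vec3: 0..1  proto  (1B, 1-aligned); 1..2  payload_len  (1B, 1-aligned); 2..4  -- padding (2B); 4..8  length  (4B, 4-aligned); 8..12  seq  (4B, 4-aligned); 12..16  -- padding (4B); 16..24  src  (8B, 8-aligned); sizeof = 24, alignof = 8
0..4  team  (4B, 4-aligned)
4..5  z  (1B, 1-aligned)
5..8  -- padding (3B)
8..12  vy  (4B, 4-aligned)
12..16  -- padding (4B)
16..40  x  (24B, 8-aligned)
40..50  cooldown  (10B, 2-aligned)
50..51  target  (1B, 1-aligned)
51..60  vx  (9B, 1-aligned)
60..64  -- tail padding (4B)
sizeof = 64, alignof = 8
array of 3: 3 × 64 = 192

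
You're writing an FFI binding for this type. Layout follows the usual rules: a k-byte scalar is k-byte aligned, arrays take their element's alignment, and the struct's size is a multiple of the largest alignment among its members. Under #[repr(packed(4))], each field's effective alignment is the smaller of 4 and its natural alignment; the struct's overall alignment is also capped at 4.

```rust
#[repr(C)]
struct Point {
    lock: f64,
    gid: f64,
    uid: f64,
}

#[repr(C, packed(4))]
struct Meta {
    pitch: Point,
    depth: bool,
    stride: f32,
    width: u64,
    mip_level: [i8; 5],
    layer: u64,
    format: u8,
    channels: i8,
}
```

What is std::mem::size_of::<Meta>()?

60 bytes

Point: @0: lock [8B, align 8] → 8; @8: gid [8B, align 8] → 16; @16: uid [8B, align 8] → 24; size 24, align 8
@0: pitch [24B, align 4] → 24
@24: depth [1B, align 1] → 25
+3 pad (align 4)
@28: stride [4B, align 4] → 32
@32: width [8B, align 4] → 40
@40: mip_level [5B, align 1] → 45
+3 pad (align 4)
@48: layer [8B, align 4] → 56
@56: format [1B, align 1] → 57
@57: channels [1B, align 1] → 58
+2 tail pad (align 4)
size 60, align 4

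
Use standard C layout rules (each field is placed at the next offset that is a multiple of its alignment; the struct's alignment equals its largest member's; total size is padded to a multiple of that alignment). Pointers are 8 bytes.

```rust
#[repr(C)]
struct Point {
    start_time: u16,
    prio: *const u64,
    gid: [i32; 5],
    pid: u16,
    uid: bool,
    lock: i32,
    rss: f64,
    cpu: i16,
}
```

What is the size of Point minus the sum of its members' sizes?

0..2  start_time  (2B, 2-aligned)
2..8  -- padding (6B)
8..16  prio  (8B, 8-aligned)
16..36  gid  (20B, 4-aligned)
36..38  pid  (2B, 2-aligned)
38..39  uid  (1B, 1-aligned)
39..40  -- padding (1B)
40..44  lock  (4B, 4-aligned)
44..48  -- padding (4B)
48..56  rss  (8B, 8-aligned)
56..58  cpu  (2B, 2-aligned)
58..64  -- tail padding (6B)
sizeof = 64, alignof = 8
data bytes 47, size 64 → padding 17

17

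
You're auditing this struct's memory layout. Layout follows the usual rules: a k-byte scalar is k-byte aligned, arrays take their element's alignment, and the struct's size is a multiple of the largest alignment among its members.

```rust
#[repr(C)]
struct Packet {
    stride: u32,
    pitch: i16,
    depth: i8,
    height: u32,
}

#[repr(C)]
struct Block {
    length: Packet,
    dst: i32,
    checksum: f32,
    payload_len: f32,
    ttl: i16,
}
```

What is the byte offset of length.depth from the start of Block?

Packet: stride at 0 (size 4, align 4) → ends 4; pitch at 4 (size 2, align 2) → ends 6; depth at 6 (size 1, align 1) → ends 7; pad 1 to align 4 for height; height at 8 (size 4, align 4) → ends 12; total 12 bytes, alignment 4
length at 0 (size 12, align 4) → ends 12
within Packet: depth at 6
0 + 6 = 6

6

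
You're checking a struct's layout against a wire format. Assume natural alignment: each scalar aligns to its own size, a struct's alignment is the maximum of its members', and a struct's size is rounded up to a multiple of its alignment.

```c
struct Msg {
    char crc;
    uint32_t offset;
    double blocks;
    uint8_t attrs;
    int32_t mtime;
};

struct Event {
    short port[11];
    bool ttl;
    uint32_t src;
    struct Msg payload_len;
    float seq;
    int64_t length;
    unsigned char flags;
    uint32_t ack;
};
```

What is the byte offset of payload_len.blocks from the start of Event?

Msg: 0..1  crc  (1B, 1-aligned); 1..4  -- padding (3B); 4..8  offset  (4B, 4-aligned); 8..16  blocks  (8B, 8-aligned); 16..17  attrs  (1B, 1-aligned); 17..20  -- padding (3B); 20..24  mtime  (4B, 4-aligned); sizeof = 24, alignof = 8
0..22  port  (22B, 2-aligned)
22..23  ttl  (1B, 1-aligned)
23..24  -- padding (1B)
24..28  src  (4B, 4-aligned)
28..32  -- padding (4B)
32..56  payload_len  (24B, 8-aligned)
within Msg: blocks at 8
32 + 8 = 40

40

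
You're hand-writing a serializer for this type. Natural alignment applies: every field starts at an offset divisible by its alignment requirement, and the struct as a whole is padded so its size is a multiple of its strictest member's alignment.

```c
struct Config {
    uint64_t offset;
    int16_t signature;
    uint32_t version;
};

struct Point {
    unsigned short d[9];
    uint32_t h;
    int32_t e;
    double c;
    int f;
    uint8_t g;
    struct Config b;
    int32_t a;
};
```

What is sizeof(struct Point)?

Config: @0: offset [8B, align 8] → 8; @8: signature [2B, align 2] → 10; +2 pad (align 4); @12: version [4B, align 4] → 16; size 16, align 8
@0: d [18B, align 2] → 18
+2 pad (align 4)
@20: h [4B, align 4] → 24
@24: e [4B, align 4] → 28
+4 pad (align 8)
@32: c [8B, align 8] → 40
@40: f [4B, align 4] → 44
@44: g [1B, align 1] → 45
+3 pad (align 8)
@48: b [16B, align 8] → 64
@64: a [4B, align 4] → 68
+4 tail pad (align 8)
size 72, align 8

72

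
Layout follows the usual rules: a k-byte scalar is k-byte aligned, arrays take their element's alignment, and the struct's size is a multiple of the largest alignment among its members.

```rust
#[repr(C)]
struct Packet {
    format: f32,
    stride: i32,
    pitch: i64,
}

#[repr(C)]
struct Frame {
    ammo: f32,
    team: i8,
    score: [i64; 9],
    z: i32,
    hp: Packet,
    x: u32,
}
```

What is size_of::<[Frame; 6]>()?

Packet: format at 0 (size 4, align 4) → ends 4; stride at 4 (size 4, align 4) → ends 8; pitch at 8 (size 8, align 8) → ends 16; total 16 bytes, alignment 8
ammo at 0 (size 4, align 4) → ends 4
team at 4 (size 1, align 1) → ends 5
pad 3 to align 8 for score
score at 8 (size 72, align 8) → ends 80
z at 80 (size 4, align 4) → ends 84
pad 4 to align 8 for hp
hp at 88 (size 16, align 8) → ends 104
x at 104 (size 4, align 4) → ends 108
tail pad 4 to reach multiple of 8
total 112 bytes, alignment 8
array of 6: 6 × 112 = 672

672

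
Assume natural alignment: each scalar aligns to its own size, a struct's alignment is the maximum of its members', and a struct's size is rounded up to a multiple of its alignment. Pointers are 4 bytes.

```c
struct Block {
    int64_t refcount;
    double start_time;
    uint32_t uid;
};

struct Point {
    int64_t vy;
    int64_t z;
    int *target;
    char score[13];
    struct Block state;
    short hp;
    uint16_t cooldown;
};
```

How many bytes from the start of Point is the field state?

40

Block: refcount at 0 (size 8, align 8) → ends 8; start_time at 8 (size 8, align 8) → ends 16; uid at 16 (size 4, align 4) → ends 20; tail pad 4 to reach multiple of 8; total 24 bytes, alignment 8
vy at 0 (size 8, align 8) → ends 8
z at 8 (size 8, align 8) → ends 16
target at 16 (size 4, align 4) → ends 20
score at 20 (size 13, align 1) → ends 33
pad 7 to align 8 for state
state at 40 (size 24, align 8) → ends 64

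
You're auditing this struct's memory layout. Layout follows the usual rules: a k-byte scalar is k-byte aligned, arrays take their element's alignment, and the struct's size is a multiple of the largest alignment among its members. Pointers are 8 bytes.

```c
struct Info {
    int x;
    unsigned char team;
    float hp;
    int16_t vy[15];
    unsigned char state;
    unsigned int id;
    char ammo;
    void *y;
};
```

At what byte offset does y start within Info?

56

0..4  x  (4B, 4-aligned)
4..5  team  (1B, 1-aligned)
5..8  -- padding (3B)
8..12  hp  (4B, 4-aligned)
12..42  vy  (30B, 2-aligned)
42..43  state  (1B, 1-aligned)
43..44  -- padding (1B)
44..48  id  (4B, 4-aligned)
48..49  ammo  (1B, 1-aligned)
49..56  -- padding (7B)
56..64  y  (8B, 8-aligned)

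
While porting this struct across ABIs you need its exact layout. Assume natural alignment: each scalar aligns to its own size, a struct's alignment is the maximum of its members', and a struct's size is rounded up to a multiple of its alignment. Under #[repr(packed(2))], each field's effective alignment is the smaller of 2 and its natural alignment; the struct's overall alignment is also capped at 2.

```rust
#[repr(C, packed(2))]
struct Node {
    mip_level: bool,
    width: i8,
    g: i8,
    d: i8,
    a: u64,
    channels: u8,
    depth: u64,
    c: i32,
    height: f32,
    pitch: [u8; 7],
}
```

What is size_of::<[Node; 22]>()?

0..1  mip_level  (1B, 1-aligned)
1..2  width  (1B, 1-aligned)
2..3  g  (1B, 1-aligned)
3..4  d  (1B, 1-aligned)
4..12  a  (8B, 2-aligned)
12..13  channels  (1B, 1-aligned)
13..14  -- padding (1B)
14..22  depth  (8B, 2-aligned)
22..26  c  (4B, 2-aligned)
26..30  height  (4B, 2-aligned)
30..37  pitch  (7B, 1-aligned)
37..38  -- tail padding (1B)
sizeof = 38, alignof = 2
array of 22: 22 × 38 = 836

836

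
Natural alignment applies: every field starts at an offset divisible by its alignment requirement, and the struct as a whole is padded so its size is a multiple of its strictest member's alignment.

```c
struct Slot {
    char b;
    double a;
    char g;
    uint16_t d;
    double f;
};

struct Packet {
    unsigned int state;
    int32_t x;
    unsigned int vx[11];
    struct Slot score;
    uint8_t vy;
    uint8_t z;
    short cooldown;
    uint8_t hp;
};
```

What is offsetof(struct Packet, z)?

Slot: @0: b [1B, align 1] → 1; +7 pad (align 8); @8: a [8B, align 8] → 16; @16: g [1B, align 1] → 17; +1 pad (align 2); @18: d [2B, align 2] → 20; +4 pad (align 8); @24: f [8B, align 8] → 32; size 32, align 8
@0: state [4B, align 4] → 4
@4: x [4B, align 4] → 8
@8: vx [44B, align 4] → 52
+4 pad (align 8)
@56: score [32B, align 8] → 88
@88: vy [1B, align 1] → 89
@89: z [1B, align 1] → 90

89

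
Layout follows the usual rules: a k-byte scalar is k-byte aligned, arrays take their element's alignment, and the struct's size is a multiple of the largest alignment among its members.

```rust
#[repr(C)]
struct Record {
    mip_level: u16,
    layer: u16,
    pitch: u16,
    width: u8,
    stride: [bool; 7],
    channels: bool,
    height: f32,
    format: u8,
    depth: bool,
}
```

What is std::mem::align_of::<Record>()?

member alignments: mip_level=2, layer=2, pitch=2, width=1, stride=1, channels=1, height=4, format=1, depth=1
max = 4

4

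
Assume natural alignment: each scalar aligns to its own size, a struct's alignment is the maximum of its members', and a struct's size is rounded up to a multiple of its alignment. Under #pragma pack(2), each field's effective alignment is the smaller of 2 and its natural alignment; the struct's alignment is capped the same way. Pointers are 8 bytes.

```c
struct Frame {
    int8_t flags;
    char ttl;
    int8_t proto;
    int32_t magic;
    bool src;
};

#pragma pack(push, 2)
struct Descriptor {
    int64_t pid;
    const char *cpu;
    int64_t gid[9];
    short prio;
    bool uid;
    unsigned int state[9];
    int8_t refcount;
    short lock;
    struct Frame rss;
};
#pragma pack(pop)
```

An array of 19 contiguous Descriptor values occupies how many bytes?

2736

Frame: @0: flags [1B, align 1] → 1; @1: ttl [1B, align 1] → 2; @2: proto [1B, align 1] → 3; +1 pad (align 4); @4: magic [4B, align 4] → 8; @8: src [1B, align 1] → 9; +3 tail pad (align 4); size 12, align 4
@0: pid [8B, align 2] → 8
@8: cpu [8B, align 2] → 16
@16: gid [72B, align 2] → 88
@88: prio [2B, align 2] → 90
@90: uid [1B, align 1] → 91
+1 pad (align 2)
@92: state [36B, align 2] → 128
@128: refcount [1B, align 1] → 129
+1 pad (align 2)
@130: lock [2B, align 2] → 132
@132: rss [12B, align 2] → 144
size 144, align 2
array of 19: 19 × 144 = 2736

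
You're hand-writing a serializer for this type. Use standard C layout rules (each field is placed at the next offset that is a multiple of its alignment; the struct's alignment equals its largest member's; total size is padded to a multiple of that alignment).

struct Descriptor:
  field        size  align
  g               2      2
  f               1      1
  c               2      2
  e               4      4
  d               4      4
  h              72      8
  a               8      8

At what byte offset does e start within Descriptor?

0..2  g  (2B, 2-aligned)
2..3  f  (1B, 1-aligned)
3..4  -- padding (1B)
4..6  c  (2B, 2-aligned)
6..8  -- padding (2B)
8..12  e  (4B, 4-aligned)

8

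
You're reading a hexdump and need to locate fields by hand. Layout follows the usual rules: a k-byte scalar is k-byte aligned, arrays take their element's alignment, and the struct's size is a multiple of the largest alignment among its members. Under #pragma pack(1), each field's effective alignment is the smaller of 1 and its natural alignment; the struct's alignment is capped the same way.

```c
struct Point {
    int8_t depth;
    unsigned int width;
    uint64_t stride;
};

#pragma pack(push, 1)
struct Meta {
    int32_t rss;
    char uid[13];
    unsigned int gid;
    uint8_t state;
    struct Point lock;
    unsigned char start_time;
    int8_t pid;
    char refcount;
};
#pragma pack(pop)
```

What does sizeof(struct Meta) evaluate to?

41

Point: depth at 0 (size 1, align 1) → ends 1; pad 3 to align 4 for width; width at 4 (size 4, align 4) → ends 8; stride at 8 (size 8, align 8) → ends 16; total 16 bytes, alignment 8
rss at 0 (size 4, align 1) → ends 4
uid at 4 (size 13, align 1) → ends 17
gid at 17 (size 4, align 1) → ends 21
state at 21 (size 1, align 1) → ends 22
lock at 22 (size 16, align 1) → ends 38
start_time at 38 (size 1, align 1) → ends 39
pid at 39 (size 1, align 1) → ends 40
refcount at 40 (size 1, align 1) → ends 41
total 41 bytes, alignment 1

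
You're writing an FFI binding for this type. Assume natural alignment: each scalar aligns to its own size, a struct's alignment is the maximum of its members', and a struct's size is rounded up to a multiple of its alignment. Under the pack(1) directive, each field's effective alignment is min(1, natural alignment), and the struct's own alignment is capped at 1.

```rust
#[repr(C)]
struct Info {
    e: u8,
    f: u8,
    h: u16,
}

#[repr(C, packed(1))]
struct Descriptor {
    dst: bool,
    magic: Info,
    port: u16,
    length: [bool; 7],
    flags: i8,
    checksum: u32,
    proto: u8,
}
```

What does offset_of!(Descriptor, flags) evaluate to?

Info: @0: e [1B, align 1] → 1; @1: f [1B, align 1] → 2; @2: h [2B, align 2] → 4; size 4, align 2
@0: dst [1B, align 1] → 1
@1: magic [4B, align 1] → 5
@5: port [2B, align 1] → 7
@7: length [7B, align 1] → 14
@14: flags [1B, align 1] → 15

14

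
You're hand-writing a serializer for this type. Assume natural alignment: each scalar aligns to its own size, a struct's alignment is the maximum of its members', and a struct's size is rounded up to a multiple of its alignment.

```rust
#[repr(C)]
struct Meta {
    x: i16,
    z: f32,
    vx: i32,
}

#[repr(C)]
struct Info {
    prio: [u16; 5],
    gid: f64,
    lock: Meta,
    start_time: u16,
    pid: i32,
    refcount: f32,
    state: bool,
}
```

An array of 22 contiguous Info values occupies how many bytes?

Meta: @0: x [2B, align 2] → 2; +2 pad (align 4); @4: z [4B, align 4] → 8; @8: vx [4B, align 4] → 12; size 12, align 4
@0: prio [10B, align 2] → 10
+6 pad (align 8)
@16: gid [8B, align 8] → 24
@24: lock [12B, align 4] → 36
@36: start_time [2B, align 2] → 38
+2 pad (align 4)
@40: pid [4B, align 4] → 44
@44: refcount [4B, align 4] → 48
@48: state [1B, align 1] → 49
+7 tail pad (align 8)
size 56, align 8
array of 22: 22 × 56 = 1232

1232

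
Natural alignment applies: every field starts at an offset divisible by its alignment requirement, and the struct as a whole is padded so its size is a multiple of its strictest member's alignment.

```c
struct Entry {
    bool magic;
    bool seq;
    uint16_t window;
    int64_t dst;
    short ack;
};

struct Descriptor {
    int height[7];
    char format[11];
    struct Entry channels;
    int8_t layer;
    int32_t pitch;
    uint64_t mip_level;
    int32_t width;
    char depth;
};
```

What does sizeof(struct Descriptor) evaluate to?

Entry: @0: magic [1B, align 1] → 1; @1: seq [1B, align 1] → 2; @2: window [2B, align 2] → 4; +4 pad (align 8); @8: dst [8B, align 8] → 16; @16: ack [2B, align 2] → 18; +6 tail pad (align 8); size 24, align 8
@0: height [28B, align 4] → 28
@28: format [11B, align 1] → 39
+1 pad (align 8)
@40: channels [24B, align 8] → 64
@64: layer [1B, align 1] → 65
+3 pad (align 4)
@68: pitch [4B, align 4] → 72
@72: mip_level [8B, align 8] → 80
@80: width [4B, align 4] → 84
@84: depth [1B, align 1] → 85
+3 tail pad (align 8)
size 88, align 8

88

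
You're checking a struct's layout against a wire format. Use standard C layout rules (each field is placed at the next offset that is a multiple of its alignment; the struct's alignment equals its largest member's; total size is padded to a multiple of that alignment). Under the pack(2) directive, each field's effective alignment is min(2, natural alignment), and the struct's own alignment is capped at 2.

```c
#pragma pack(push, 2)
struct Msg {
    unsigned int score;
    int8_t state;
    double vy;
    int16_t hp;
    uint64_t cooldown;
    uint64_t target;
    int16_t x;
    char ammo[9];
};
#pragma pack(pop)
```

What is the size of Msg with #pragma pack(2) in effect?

44

score at 0 (size 4, align 2) → ends 4
state at 4 (size 1, align 1) → ends 5
pad 1 to align 2 for vy
vy at 6 (size 8, align 2) → ends 14
hp at 14 (size 2, align 2) → ends 16
cooldown at 16 (size 8, align 2) → ends 24
target at 24 (size 8, align 2) → ends 32
x at 32 (size 2, align 2) → ends 34
ammo at 34 (size 9, align 1) → ends 43
tail pad 1 to reach multiple of 2
total 44 bytes, alignment 2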